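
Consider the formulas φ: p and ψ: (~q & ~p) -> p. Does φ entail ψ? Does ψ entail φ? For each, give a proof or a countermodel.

The forward direction holds; the converse fails.

(→) Assume the antecedent. If q is true, (~q & ~p) -> p reduces to true regardless of the other variables. If q is false, the antecedent forces (q = F, p = T), and (~q & ~p) -> p holds there. Either way (~q & ~p) -> p holds.

(←) This fails. Under q = T, p = F, the left side is false but the right side is true.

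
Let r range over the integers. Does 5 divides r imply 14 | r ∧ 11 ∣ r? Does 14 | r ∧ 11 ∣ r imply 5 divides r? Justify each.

(⟹) This fails: take r = 5. Certainly 5 ∣ 5, but 14 ∤ 5.

(⟸) This fails: take r = 154. Both 14 ∣ 154 and 11 ∣ 154, yet 154 is not a multiple of 5 (since 154 = 30·5 + 4), so 5 ∤ 154.

Both directions fail.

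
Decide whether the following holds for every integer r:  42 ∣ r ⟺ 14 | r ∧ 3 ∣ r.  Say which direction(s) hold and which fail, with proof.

Both directions hold.

(⇒) If 42 ∣ r, write r = 42q. Since 42 = 3·14, r = 14·(3q), so 14 ∣ r; and since 42 = 14·3, r = 3·(14q), so 3 ∣ r.

(⇐) Suppose 14 ∣ r and 3 ∣ r. Any common multiple of 14 and 3 is a multiple of their lcm; here gcd(14, 3) = 1, so lcm(14, 3) = 14·3 = 42, so 42 ∣ r.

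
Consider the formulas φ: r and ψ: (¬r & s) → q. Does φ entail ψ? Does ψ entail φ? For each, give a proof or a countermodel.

Forward direction. Assume the antecedent. If s is true, the antecedent forces (s = T, r = T, q = F) or (s = T, r = T, q = T), and (¬r & s) → q holds there. If s is false, (¬r & s) → q reduces to true regardless of the other variables. Either way (¬r & s) → q holds.

Converse. This fails. Under s = F, r = F, q = F, the left side is false but the right side is true.

Only the forward direction holds.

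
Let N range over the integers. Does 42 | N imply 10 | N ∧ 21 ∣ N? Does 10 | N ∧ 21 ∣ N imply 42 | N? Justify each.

Forward direction. This fails: take N = 42. Certainly 42 ∣ 42, but 10 ∤ 42.

Converse. Suppose 10 ∣ N and 21 ∣ N. Any common multiple of 10 and 21 is a multiple of their lcm; here gcd(10, 21) = 1, so lcm(10, 21) = 10·21 = 210, so 210 ∣ N. Since 42 ∣ 210, it follows that 42 ∣ N.

Not equivalent: only (⇐) holds.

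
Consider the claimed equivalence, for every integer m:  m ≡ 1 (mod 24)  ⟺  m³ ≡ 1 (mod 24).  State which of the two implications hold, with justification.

The biconditional holds.

[⇒] Suppose m ≡ 1 (mod 24). Write m = 24j + 1. Then (24j + 1)³ = 13824j³ + 1728j² + 72j + 1 = 24(576j³ + 72j² + 3j) + 1, so m³ ≡ 1 (mod 24).

[⇐] Conversely, suppose m³ ≡ 1 (mod 24). The only residue r in {0, …, 23} with r³ ≡ 1 (mod 24) is r = 1, so m ≡ 1 (mod 24).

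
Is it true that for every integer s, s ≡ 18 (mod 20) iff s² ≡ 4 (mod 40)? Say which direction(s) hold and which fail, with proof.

(⟹) Suppose s ≡ 18 (mod 20). Working modulo 40, s ∈ {18, 38}; for each such r, r² ≡ 4 (mod 40).

(⟸) This fails: take s = 2. Then 2² = 4 ≡ 4 (mod 40), yet 2 ≡ 2 (mod 20), not 18.

The forward direction holds; the converse fails.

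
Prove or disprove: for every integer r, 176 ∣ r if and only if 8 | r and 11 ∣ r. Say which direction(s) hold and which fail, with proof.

(⇒) If 176 ∣ r, write r = 176q. Since 176 = 22·8, r = 8·(22q), so 8 ∣ r; and since 176 = 16·11, r = 11·(16q), so 11 ∣ r.

(⇐) This fails: take r = 88. Both 8 ∣ 88 and 11 ∣ 88, yet 88 is not a multiple of 176 (since 88 = 0·176 + 88), so 176 ∤ 88.

Only the forward implication holds.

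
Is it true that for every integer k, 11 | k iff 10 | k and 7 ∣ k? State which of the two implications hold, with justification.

(→) This fails: take k = 11. Certainly 11 ∣ 11, but 10 ∤ 11.

(←) This fails: take k = 70. Both 10 ∣ 70 and 7 ∣ 70, yet 70 is not a multiple of 11 (since 70 = 6·11 + 4), so 11 ∤ 70.

(⇒) fails and (⇐) fails.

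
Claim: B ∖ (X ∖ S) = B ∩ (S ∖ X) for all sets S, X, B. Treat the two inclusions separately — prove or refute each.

Forward inclusion. This inclusion fails. Take S = ∅, X = ∅, B = {1}; then 1 ∈ B ∖ (X ∖ S) but 1 ∉ B ∩ (S ∖ X).

Reverse inclusion. Let x ∈ B ∩ (S ∖ X). Then x ∈ S ∩ B and x ∉ X, from which x ∈ B ∖ (X ∖ S).

The sets are not equal: only the reverse inclusion holds.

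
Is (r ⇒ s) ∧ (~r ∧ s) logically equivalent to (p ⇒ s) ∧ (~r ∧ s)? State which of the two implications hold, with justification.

Equivalent; both directions hold.

(⟹) Assume the antecedent. If r is true, the antecedent cannot hold. If r is false, the antecedent forces (r = F, s = T, p = F) or (r = F, s = T, p = T), and (p ⇒ s) ∧ (~r ∧ s) holds there. Either way (p ⇒ s) ∧ (~r ∧ s) holds.

(⟸) Assume the antecedent. If r is true, the antecedent cannot hold. If r is false, the antecedent forces (r = F, s = T, p = F) or (r = F, s = T, p = T), and (r ⇒ s) ∧ (~r ∧ s) holds there. Either way (r ⇒ s) ∧ (~r ∧ s) holds.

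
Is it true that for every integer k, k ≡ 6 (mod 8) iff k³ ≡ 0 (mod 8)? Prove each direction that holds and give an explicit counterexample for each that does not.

The forward direction holds; the converse fails.

Forward direction. Suppose k ≡ 6 (mod 8). Write k = 8j + 6. Then (8j + 6)³ = 512j³ + 1152j² + 864j + 216 = 8(64j³ + 144j² + 108j + 27) + 0, so k³ ≡ 0 (mod 8).

Converse. This fails: take k = 0. Then 0³ = 0 ≡ 0 (mod 8), yet 0 ≡ 0 (mod 8), not 6.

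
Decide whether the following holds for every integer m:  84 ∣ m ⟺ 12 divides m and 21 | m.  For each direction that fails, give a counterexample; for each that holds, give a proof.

Both directions hold.

[⇒] If 84 ∣ m, write m = 84q. Since 84 = 7·12, m = 12·(7q), so 12 ∣ m; and since 84 = 4·21, m = 21·(4q), so 21 ∣ m.

[⇐] Suppose 12 ∣ m and 21 ∣ m. Any common multiple of 12 and 21 is a multiple of their lcm; here lcm(12, 21) = 12·21/gcd(12, 21) = 252/3 = 84, so 84 ∣ m.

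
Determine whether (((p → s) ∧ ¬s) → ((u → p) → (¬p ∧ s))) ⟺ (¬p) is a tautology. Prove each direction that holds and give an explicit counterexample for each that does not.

Neither direction holds.

Forward direction. This fails. Under u = F, s = F, p = T, the left side is true but the right side is false.

Converse. This fails. Under u = F, s = F, p = F, the left side is false but the right side is true.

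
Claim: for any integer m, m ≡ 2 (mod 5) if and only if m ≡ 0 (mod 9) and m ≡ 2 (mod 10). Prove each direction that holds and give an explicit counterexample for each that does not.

(⟹) This fails: m = 32 gives 32 ≡ 2 (mod 5) but 32 ≡ 5 (mod 9), so the conjunction on the right does not hold.

(⟸) Conversely, if m ≡ 0 (mod 9) and m ≡ 2 (mod 10), then by the Chinese remainder theorem m ≡ 72 (mod 90). Since 72 ≡ 2 (mod 5) and 5 ∣ 90, we get m ≡ 2 (mod 5).

(⇒) fails; (⇐) holds.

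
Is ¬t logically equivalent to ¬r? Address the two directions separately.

Both directions fail.

(⇒) This fails. Under t = F, r = T, the left side is true but the right side is false.

(⇐) This fails. Under t = T, r = F, the left side is false but the right side is true.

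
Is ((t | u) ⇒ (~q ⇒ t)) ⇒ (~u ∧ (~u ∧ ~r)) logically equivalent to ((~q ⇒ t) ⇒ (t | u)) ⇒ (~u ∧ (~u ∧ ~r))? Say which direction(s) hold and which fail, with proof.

[⇒] This fails. Under q = F, t = F, u = T, r = F, the left side is true but the right side is false.

[⇐] This fails. Under q = T, t = F, u = F, r = T, the left side is false but the right side is true.

Both directions fail.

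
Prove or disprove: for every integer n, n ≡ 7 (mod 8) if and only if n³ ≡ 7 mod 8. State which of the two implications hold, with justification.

[⇒] Suppose n ≡ 7 (mod 8). Write n = 8j + 7. Then (8j + 7)³ = 512j³ + 1344j² + 1176j + 343 = 8(64j³ + 168j² + 147j + 42) + 7, so n³ ≡ 7 (mod 8).

[⇐] For the converse, argue contrapositively. If n ≢ 7 (mod 8), then n is congruent to one of 0, 1, 2, 3, 4, 5, 6 modulo 8, and these give n³ ≡ 0, 1, 0, 3, 0, 5, 0 respectively — never 7.

The biconditional holds.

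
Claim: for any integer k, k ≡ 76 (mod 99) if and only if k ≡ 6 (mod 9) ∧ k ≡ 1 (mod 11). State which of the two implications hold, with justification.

Neither implication holds.

Forward direction. This fails: k = 76 gives 76 ≡ 76 (mod 99) but 76 ≡ 4 (mod 9), so the conjunction on the right does not hold.

Converse. This fails: k = 78 satisfies both congruences on the right (78 ≡ 6 mod 9 and 78 ≡ 1 mod 11) yet 78 ≡ 78 (mod 99), not 76.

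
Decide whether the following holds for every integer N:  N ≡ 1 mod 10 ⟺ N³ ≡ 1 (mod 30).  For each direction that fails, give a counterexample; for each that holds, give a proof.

(⇒) This fails: take N = 11. Then 11 ≡ 1 (mod 10), but 11³ = 1331 ≡ 11 (mod 30), not 1.

(⇐) Conversely, the residues r modulo 30 with r³ ≡ 1 (mod 30) are exactly {1}, and each is ≡ 1 (mod 10).

(⇒) fails; (⇐) holds.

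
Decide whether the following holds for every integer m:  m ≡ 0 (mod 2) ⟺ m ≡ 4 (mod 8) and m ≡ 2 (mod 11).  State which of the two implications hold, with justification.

(⟹) This fails: m = 0 gives 0 ≡ 0 (mod 2) but 0 ≡ 0 (mod 8), so the conjunction on the right does not hold.

(⟸) Conversely, if m ≡ 4 (mod 8) and m ≡ 2 (mod 11), then by the Chinese remainder theorem m ≡ 68 (mod 88). Since 68 ≡ 0 (mod 2) and 2 ∣ 88, we get m ≡ 0 (mod 2).

Only the converse holds.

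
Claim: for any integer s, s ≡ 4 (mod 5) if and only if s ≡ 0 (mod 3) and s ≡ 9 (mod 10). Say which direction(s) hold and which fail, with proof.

[⇒] This fails: s = 4 gives 4 ≡ 4 (mod 5) but 4 ≡ 1 (mod 3), so the conjunction on the right does not hold.

[⇐] Conversely, if s ≡ 0 (mod 3) and s ≡ 9 (mod 10), then by the Chinese remainder theorem s ≡ 9 (mod 30). Since 9 ≡ 4 (mod 5) and 5 ∣ 30, we get s ≡ 4 (mod 5).

Not equivalent: only (⇐) holds.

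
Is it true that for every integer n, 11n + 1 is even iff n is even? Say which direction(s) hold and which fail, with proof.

(→) This fails: n = 5 gives 11n + 1 = 56, which is even, but 5 is odd, not even.

(←) This also fails: n = 6 is even, but 11n + 1 = 67 is odd, not even.

(⇒) fails and (⇐) fails.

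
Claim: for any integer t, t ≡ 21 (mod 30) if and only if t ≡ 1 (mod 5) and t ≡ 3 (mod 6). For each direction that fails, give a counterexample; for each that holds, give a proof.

Forward direction. Suppose t ≡ 21 (mod 30); write t = 30j + 21. Since 5 ∣ 30, reducing mod 5 gives t ≡ 21 ≡ 1 (mod 5); since 6 ∣ 30, reducing mod 6 gives t ≡ 21 ≡ 3 (mod 6).

Converse. If t ≡ 1 (mod 5) and t ≡ 3 (mod 6), then by the Chinese remainder theorem t ≡ 21 (mod 30). This is exactly t ≡ 21 (mod 30).

Both directions hold; the statement is true.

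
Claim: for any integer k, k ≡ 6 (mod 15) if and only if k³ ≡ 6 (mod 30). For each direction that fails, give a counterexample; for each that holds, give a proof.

Not equivalent: only (⇐) holds.

[⇒] This fails: take k = 21. Then 21 ≡ 6 (mod 15), but 21³ = 9261 ≡ 21 (mod 30), not 6.

[⇐] Conversely, the residues r modulo 30 with r³ ≡ 6 (mod 30) are exactly {6}, and each is ≡ 6 (mod 15).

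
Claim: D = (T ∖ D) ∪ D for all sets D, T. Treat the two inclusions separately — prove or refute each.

(⊆) Let x ∈ D. Then either x ∈ D and x ∉ T; or x ∈ D ∩ T. In each case x ∈ (T ∖ D) ∪ D, so D ⊆ (T ∖ D) ∪ D.

(⊇) This inclusion fails. Take D = ∅, T = {1}; then 1 ∈ (T ∖ D) ∪ D but 1 ∉ D.

(⊆) holds; (⊇) fails.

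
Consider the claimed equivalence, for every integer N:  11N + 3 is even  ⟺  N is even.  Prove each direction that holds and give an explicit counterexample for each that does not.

(⇒) This fails: N = 1 gives 11N + 3 = 14, which is even, but 1 is odd, not even.

(⇐) This also fails: N = 2 is even, but 11N + 3 = 25 is odd, not even.

(⇒) fails and (⇐) fails.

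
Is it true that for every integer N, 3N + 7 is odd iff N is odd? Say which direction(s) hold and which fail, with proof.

(⟹) This fails: N = 6 gives 3N + 7 = 25, which is odd, but 6 is even, not odd.

(⟸) This also fails: N = 7 is odd, but 3N + 7 = 28 is even, not odd.

Both directions fail.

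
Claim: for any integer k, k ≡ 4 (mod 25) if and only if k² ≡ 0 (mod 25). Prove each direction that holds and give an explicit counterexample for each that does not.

Neither direction holds.

Forward direction. This fails: take k = 4. Then 4 ≡ 4 (mod 25), but 4² = 16 ≡ 16 (mod 25), not 0.

Converse. This fails: take k = 0. Then 0² = 0 ≡ 0 (mod 25), yet 0 ≡ 0 (mod 25), not 4.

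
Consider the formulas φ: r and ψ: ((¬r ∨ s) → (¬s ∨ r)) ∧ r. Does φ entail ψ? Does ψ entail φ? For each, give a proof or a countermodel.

(⇒) Assume the antecedent. If s is true, the antecedent forces (s = T, r = T), and ((¬r ∨ s) → (¬s ∨ r)) ∧ r holds there. If s is false, the antecedent forces (s = F, r = T), and ((¬r ∨ s) → (¬s ∨ r)) ∧ r holds there. Either way ((¬r ∨ s) → (¬s ∨ r)) ∧ r holds.

(⇐) Assume the antecedent. If s is true, the antecedent forces (s = T, r = T), and r holds there. If s is false, the antecedent forces (s = F, r = T), and r holds there. Either way r holds.

The biconditional holds.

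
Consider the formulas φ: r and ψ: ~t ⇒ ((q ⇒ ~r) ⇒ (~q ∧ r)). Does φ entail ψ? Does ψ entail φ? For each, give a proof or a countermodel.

The forward direction holds; the converse fails.

(←) This fails. Under q = F, t = T, r = F, the left side is false but the right side is true.

(→) Assume the antecedent. If q is true, the antecedent forces (q = T, t = F, r = T) or (q = T, t = T, r = T), and ~t ⇒ ((q ⇒ ~r) ⇒ (~q ∧ r)) holds there. If q is false, the antecedent forces (q = F, t = F, r = T) or (q = F, t = T, r = T), and ~t ⇒ ((q ⇒ ~r) ⇒ (~q ∧ r)) holds there. Either way ~t ⇒ ((q ⇒ ~r) ⇒ (~q ∧ r)) holds.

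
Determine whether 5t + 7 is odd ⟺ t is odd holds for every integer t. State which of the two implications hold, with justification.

(⇒) fails and (⇐) fails.

(⇒) This fails: t = 6 gives 5t + 7 = 37, which is odd, but 6 is even, not odd.

(⇐) This also fails: t = 1 is odd, but 5t + 7 = 12 is even, not odd.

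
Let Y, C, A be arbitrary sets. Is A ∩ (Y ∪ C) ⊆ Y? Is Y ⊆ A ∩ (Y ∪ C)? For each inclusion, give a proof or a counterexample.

Forward inclusion. This inclusion fails. Take Y = ∅, C = {1}, A = {1}; then 1 ∈ A ∩ (Y ∪ C) but 1 ∉ Y.

Reverse inclusion. This inclusion fails. Take Y = {1}, C = ∅, A = ∅; then 1 ∈ Y but 1 ∉ A ∩ (Y ∪ C).

Neither inclusion holds.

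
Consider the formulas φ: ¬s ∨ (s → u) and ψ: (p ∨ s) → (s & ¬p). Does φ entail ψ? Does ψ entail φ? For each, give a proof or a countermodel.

Both directions fail.

(⇒) This fails. Under s = F, u = F, p = T, the left side is true but the right side is false.

(⇐) This fails. Under s = T, u = F, p = F, the left side is false but the right side is true.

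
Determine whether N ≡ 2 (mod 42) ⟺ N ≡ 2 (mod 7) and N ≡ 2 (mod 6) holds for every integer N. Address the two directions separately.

(→) Suppose N ≡ 2 (mod 42); write N = 42j + 2. Since 7 ∣ 42, reducing mod 7 gives N ≡ 2 (mod 7); since 6 ∣ 42, reducing mod 6 gives N ≡ 2 (mod 6).

(←) Conversely, if N ≡ 2 (mod 7) and N ≡ 2 (mod 6), then by the Chinese remainder theorem N ≡ 2 (mod 42). This is exactly N ≡ 2 (mod 42).

Equivalent; both directions hold.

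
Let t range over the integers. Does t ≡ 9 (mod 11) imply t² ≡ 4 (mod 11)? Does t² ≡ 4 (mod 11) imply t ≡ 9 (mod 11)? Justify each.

Forward direction. Suppose t ≡ 9 (mod 11). Write t = 11j + 9. Then (11j + 9)² = 121j² + 198j + 81 = 11(11j² + 18j + 7) + 4, so t² ≡ 4 (mod 11).

Converse. This fails: take t = 2. Then 2² = 4 ≡ 4 (mod 11), yet 2 ≡ 2 (mod 11), not 9.

Only the forward implication holds.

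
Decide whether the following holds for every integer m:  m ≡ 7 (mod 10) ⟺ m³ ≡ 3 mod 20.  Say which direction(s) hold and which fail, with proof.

Converse. The residues r modulo 20 with r³ ≡ 3 (mod 20) are exactly {7}, and each is ≡ 7 (mod 10).

Forward direction. This fails: take m = 17. Then 17 ≡ 7 (mod 10), but 17³ = 4913 ≡ 13 (mod 20), not 3.

(⇒) fails; (⇐) holds.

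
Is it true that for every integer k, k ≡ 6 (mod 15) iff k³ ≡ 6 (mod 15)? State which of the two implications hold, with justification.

Equivalent; both directions hold.

(⇐) Suppose k³ ≡ 6 (mod 15). The only residue r in {0, …, 14} with r³ ≡ 6 (mod 15) is r = 6, so k ≡ 6 (mod 15).

(⇒) Suppose k ≡ 6 (mod 15). Write k = 15j + 6. Then (15j + 6)³ = 3375j³ + 4050j² + 1620j + 216 = 15(225j³ + 270j² + 108j + 14) + 6, so k³ ≡ 6 (mod 15).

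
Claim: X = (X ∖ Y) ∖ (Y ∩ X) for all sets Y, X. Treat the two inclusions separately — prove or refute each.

(⊆) fails; (⊇) holds.

(⊆) This inclusion fails. Take Y = {1}, X = {1}; then 1 ∈ X but 1 ∉ (X ∖ Y) ∖ (Y ∩ X).

(⊇) Let x ∈ (X ∖ Y) ∖ (Y ∩ X). Then x ∈ X and x ∉ Y, from which x ∈ X.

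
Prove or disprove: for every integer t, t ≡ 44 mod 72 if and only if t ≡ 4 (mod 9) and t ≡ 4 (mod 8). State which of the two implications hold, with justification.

Neither implication holds.

(⇒) This fails: t = 44 gives 44 ≡ 44 (mod 72) but 44 ≡ 8 (mod 9), so the conjunction on the right does not hold.

(⇐) This fails: t = 4 satisfies both congruences on the right (4 ≡ 4 mod 9 and 4 ≡ 4 mod 8) yet 4 ≡ 4 (mod 72), not 44.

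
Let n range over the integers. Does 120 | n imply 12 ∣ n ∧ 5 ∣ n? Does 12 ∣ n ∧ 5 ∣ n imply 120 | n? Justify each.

Not equivalent: only (⇒) holds.

(→) If 120 ∣ n, write n = 120q. Since 120 = 10·12, n = 12·(10q), so 12 ∣ n; and since 120 = 24·5, n = 5·(24q), so 5 ∣ n.

(←) This fails: take n = 60. Both 12 ∣ 60 and 5 ∣ 60, yet 60 is not a multiple of 120 (since 60 = 0·120 + 60), so 120 ∤ 60.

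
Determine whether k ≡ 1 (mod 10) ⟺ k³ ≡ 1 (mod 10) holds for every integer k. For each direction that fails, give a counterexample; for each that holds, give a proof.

Both directions hold.

[⇐] Suppose k³ ≡ 1 (mod 10). The only residue r in {0, …, 9} with r³ ≡ 1 (mod 10) is r = 1, so k ≡ 1 (mod 10).

[⇒] Suppose k ≡ 1 (mod 10). Write k = 10j + 1. Then (10j + 1)³ = 1000j³ + 300j² + 30j + 1 = 10(100j³ + 30j² + 3j) + 1, so k³ ≡ 1 (mod 10).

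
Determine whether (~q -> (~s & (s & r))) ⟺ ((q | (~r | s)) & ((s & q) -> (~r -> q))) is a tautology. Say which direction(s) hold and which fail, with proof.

(⟹) Assume the antecedent. If q is true, the consequent reduces to true regardless of the other variables. If q is false, the antecedent cannot hold. Either way the consequent holds.

(⟸) This fails. Under q = F, s = F, r = F, the left side is false but the right side is true.

The forward direction holds; the converse fails.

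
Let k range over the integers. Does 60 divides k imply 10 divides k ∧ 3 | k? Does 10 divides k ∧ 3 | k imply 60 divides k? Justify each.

Forward direction. If 60 ∣ k, write k = 60q. Since 60 = 6·10, k = 10·(6q), so 10 ∣ k; and since 60 = 20·3, k = 3·(20q), so 3 ∣ k.

Converse. This fails: take k = 30. Both 10 ∣ 30 and 3 ∣ 30, yet 30 is not a multiple of 60 (since 30 = 0·60 + 30), so 60 ∤ 30.

Only the forward direction holds.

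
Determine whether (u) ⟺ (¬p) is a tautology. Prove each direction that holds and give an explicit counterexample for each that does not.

(⇒) This fails. Under p = T, u = T, the left side is true but the right side is false.

(⇐) This fails. Under p = F, u = F, the left side is false but the right side is true.

Neither direction holds.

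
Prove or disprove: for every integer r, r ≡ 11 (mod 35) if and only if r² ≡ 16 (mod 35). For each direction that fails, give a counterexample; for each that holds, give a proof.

(⇒) holds; (⇐) fails.

(⟹) Suppose r ≡ 11 (mod 35). Write r = 35j + 11. Then (35j + 11)² = 1225j² + 770j + 121 = 35(35j² + 22j + 3) + 16, so r² ≡ 16 (mod 35).

(⟸) This fails: take r = 4. Then 4² = 16 ≡ 16 (mod 35), yet 4 ≡ 4 (mod 35), not 11.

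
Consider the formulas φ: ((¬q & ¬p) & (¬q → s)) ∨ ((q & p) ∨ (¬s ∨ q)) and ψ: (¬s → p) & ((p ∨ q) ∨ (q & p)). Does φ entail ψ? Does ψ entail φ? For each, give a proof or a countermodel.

[⇒] This fails. Under p = F, q = F, s = F, the left side is true but the right side is false.

[⇐] This fails. Under p = T, q = F, s = T, the left side is false but the right side is true.

Neither implication holds.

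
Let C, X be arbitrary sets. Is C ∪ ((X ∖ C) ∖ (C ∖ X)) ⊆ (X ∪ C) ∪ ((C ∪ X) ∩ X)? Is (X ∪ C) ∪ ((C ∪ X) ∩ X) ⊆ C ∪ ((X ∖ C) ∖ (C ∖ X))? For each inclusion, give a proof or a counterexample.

(⊆) Let x ∈ C ∪ ((X ∖ C) ∖ (C ∖ X)). Then either x ∈ C and x ∉ X; or x ∈ X and x ∉ C; or x ∈ C ∩ X. In each case x ∈ (X ∪ C) ∪ ((C ∪ X) ∩ X), so C ∪ ((X ∖ C) ∖ (C ∖ X)) ⊆ (X ∪ C) ∪ ((C ∪ X) ∩ X).

(⊇) Let x ∈ (X ∪ C) ∪ ((C ∪ X) ∩ X). Then either x ∈ C and x ∉ X; or x ∈ X and x ∉ C; or x ∈ C ∩ X. In each case x ∈ C ∪ ((X ∖ C) ∖ (C ∖ X)), so (X ∪ C) ∪ ((C ∪ X) ∩ X) ⊆ C ∪ ((X ∖ C) ∖ (C ∖ X)).

Both inclusions hold; the sets are equal.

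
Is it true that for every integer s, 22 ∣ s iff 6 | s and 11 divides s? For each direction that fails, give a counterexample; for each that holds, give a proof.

(⇒) fails; (⇐) holds.

(→) This fails: take s = 22. Certainly 22 ∣ 22, but 6 ∤ 22.

(←) Suppose 6 ∣ s and 11 ∣ s. Any common multiple of 6 and 11 is a multiple of their lcm; here gcd(6, 11) = 1, so lcm(6, 11) = 6·11 = 66, so 66 ∣ s. Since 22 ∣ 66, it follows that 22 ∣ s.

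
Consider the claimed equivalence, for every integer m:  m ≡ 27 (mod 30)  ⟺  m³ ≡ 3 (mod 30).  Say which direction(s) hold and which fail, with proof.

(→) Suppose m ≡ 27 (mod 30). Write m = 30j + 27. Then (30j + 27)³ = 27000j³ + 72900j² + 65610j + 19683 = 30(900j³ + 2430j² + 2187j + 656) + 3, so m³ ≡ 3 (mod 30).

(←) Conversely, suppose m³ ≡ 3 (mod 30). The only residue r in {0, …, 29} with r³ ≡ 3 (mod 30) is r = 27, so m ≡ 27 (mod 30).

Equivalent; both directions hold.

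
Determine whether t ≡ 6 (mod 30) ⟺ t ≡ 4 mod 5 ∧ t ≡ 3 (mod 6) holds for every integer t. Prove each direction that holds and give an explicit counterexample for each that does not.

Neither direction holds.

(⇒) This fails: t = 6 gives 6 ≡ 6 (mod 30) but 6 ≡ 1 (mod 5), so the conjunction on the right does not hold.

(⇐) This fails: t = 9 satisfies both congruences on the right (9 ≡ 4 mod 5 and 9 ≡ 3 mod 6) yet 9 ≡ 9 (mod 30), not 6.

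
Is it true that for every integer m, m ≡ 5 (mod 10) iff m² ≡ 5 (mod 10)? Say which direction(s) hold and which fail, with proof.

(⟹) Suppose m ≡ 5 (mod 10). Write m = 10j + 5. Then (10j + 5)² = 100j² + 100j + 25 = 10(10j² + 10j + 2) + 5, so m² ≡ 5 (mod 10).

(⟸) For the converse, argue contrapositively. If m ≢ 5 (mod 10), then m is congruent to one of 0, 1, 2, 3, 4, 6, 7, 8, 9 modulo 10, and these give m² ≡ 0, 1, 4, 9, 6, 6, 9, 4, 1 respectively — never 5.

Equivalent; both directions hold.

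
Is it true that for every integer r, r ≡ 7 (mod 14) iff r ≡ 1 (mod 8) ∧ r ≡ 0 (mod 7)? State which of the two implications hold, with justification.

[⇒] This fails: r = 35 gives 35 ≡ 7 (mod 14) but 35 ≡ 3 (mod 8), so the conjunction on the right does not hold.

[⇐] Conversely, if r ≡ 1 (mod 8) and r ≡ 0 (mod 7), then by the Chinese remainder theorem r ≡ 49 (mod 56). Since 49 ≡ 7 (mod 14) and 14 ∣ 56, we get r ≡ 7 (mod 14).

Not equivalent: only (⇐) holds.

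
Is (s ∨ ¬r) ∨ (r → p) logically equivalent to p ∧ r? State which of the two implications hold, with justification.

Only the converse holds.

(←) Assume the antecedent. If p is true, (s ∨ ¬r) ∨ (r → p) reduces to true regardless of the other variables. If p is false, the antecedent cannot hold. Either way (s ∨ ¬r) ∨ (r → p) holds.

(→) This fails. Under p = F, r = F, s = F, the left side is true but the right side is false.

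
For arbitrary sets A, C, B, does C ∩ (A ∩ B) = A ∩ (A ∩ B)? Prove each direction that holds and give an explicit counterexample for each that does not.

(⊆) Let x ∈ C ∩ (A ∩ B). Then x ∈ A ∩ C ∩ B, from which x ∈ A ∩ (A ∩ B).

(⊇) This inclusion fails. Take A = {1}, C = ∅, B = {1}; then 1 ∈ A ∩ (A ∩ B) but 1 ∉ C ∩ (A ∩ B).

(⊆) holds; (⊇) fails.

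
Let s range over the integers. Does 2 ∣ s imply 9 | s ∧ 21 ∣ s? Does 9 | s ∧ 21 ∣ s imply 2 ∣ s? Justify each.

(⟹) This fails: take s = 2. Certainly 2 ∣ 2, but 9 ∤ 2.

(⟸) This fails: take s = 63. Both 9 ∣ 63 and 21 ∣ 63, yet 63 is not a multiple of 2 (since 63 = 31·2 + 1), so 2 ∤ 63.

Both directions fail.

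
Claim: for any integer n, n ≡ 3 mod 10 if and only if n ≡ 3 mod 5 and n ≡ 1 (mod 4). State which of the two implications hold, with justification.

(⇒) fails; (⇐) holds.

(⇒) This fails: n = 3 gives 3 ≡ 3 (mod 10) but 3 ≡ 3 (mod 4), so the conjunction on the right does not hold.

(⇐) Conversely, if n ≡ 3 (mod 5) and n ≡ 1 (mod 4), then by the Chinese remainder theorem n ≡ 13 (mod 20). Since 13 ≡ 3 (mod 10) and 10 ∣ 20, we get n ≡ 3 (mod 10).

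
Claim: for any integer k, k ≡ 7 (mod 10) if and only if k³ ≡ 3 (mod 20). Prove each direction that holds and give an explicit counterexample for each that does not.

Only the reverse direction holds.

Converse. The residues r modulo 20 with r³ ≡ 3 (mod 20) are exactly {7}, and each is ≡ 7 (mod 10).

Forward direction. This fails: take k = 17. Then 17 ≡ 7 (mod 10), but 17³ = 4913 ≡ 13 (mod 20), not 3.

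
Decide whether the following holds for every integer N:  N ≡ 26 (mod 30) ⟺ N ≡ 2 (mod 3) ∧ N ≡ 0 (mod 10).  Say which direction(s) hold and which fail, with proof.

(⇒) fails and (⇐) fails.

(⟹) This fails: N = 26 gives 26 ≡ 26 (mod 30) but 26 ≡ 6 (mod 10), so the conjunction on the right does not hold.

(⟸) This fails: N = 20 satisfies both congruences on the right (20 ≡ 2 mod 3 and 20 ≡ 0 mod 10) yet 20 ≡ 20 (mod 30), not 26.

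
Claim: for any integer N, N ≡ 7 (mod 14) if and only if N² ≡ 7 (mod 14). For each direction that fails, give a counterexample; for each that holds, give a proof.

(⟹) Suppose N ≡ 7 (mod 14). Write N = 14j + 7. Then (14j + 7)² = 196j² + 196j + 49 = 14(14j² + 14j + 3) + 7, so N² ≡ 7 (mod 14).

(⟸) Conversely, suppose N² ≡ 7 (mod 14). The only residue r in {0, …, 13} with r² ≡ 7 (mod 14) is r = 7, so N ≡ 7 (mod 14).

Both directions hold; the statement is true.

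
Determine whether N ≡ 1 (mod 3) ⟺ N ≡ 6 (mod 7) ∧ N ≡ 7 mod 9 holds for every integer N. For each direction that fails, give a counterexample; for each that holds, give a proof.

(⇒) This fails: N = 1 gives 1 ≡ 1 (mod 3) but 1 ≡ 1 (mod 7), so the conjunction on the right does not hold.

(⇐) Conversely, if N ≡ 6 (mod 7) and N ≡ 7 (mod 9), then by the Chinese remainder theorem N ≡ 34 (mod 63). Since 34 ≡ 1 (mod 3) and 3 ∣ 63, we get N ≡ 1 (mod 3).

(⇒) fails; (⇐) holds.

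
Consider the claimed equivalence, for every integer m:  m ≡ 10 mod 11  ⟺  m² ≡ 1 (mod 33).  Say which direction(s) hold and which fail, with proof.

Forward direction. This fails: take m = 21. Then 21 ≡ 10 (mod 11), but 21² = 441 ≡ 12 (mod 33), not 1.

Converse. This fails: take m = 1. Then 1² = 1 ≡ 1 (mod 33), yet 1 ≡ 1 (mod 11), not 10.

Both directions fail.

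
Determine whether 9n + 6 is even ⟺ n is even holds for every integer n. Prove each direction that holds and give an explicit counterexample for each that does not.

Converse. Suppose n is even; write n = 2j. Then 9n + 6 = 9·(2j) + 6 = 2·9j + 6, which is even.

Forward direction. Suppose 9n + 6 is even. Since 9 is odd, 9n and n have the same parity, so 9n + 6 ≡ n + 6 (mod 2). As 6 is even, 9n + 6 is even exactly when n is even. Thus n is even.

The biconditional holds.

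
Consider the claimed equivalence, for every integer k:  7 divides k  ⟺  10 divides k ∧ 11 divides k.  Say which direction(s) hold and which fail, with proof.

Neither direction holds.

(⟹) This fails: take k = 7. Certainly 7 ∣ 7, but 10 ∤ 7.

(⟸) This fails: take k = 110. Both 10 ∣ 110 and 11 ∣ 110, yet 110 is not a multiple of 7 (since 110 = 15·7 + 5), so 7 ∤ 110.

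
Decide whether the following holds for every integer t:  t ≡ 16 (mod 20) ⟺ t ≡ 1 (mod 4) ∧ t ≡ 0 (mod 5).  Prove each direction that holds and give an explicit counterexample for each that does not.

(→) This fails: t = 16 gives 16 ≡ 16 (mod 20) but 16 ≡ 0 (mod 4), so the conjunction on the right does not hold.

(←) This fails: t = 5 satisfies both congruences on the right (5 ≡ 1 mod 4 and 5 ≡ 0 mod 5) yet 5 ≡ 5 (mod 20), not 16.

Both directions fail.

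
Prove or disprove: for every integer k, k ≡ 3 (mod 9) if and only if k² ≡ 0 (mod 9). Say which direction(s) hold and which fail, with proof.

(⇒) holds; (⇐) fails.

Forward direction. Suppose k ≡ 3 (mod 9). Write k = 9j + 3. Then (9j + 3)² = 81j² + 54j + 9 = 9(9j² + 6j + 1) + 0, so k² ≡ 0 (mod 9).

Converse. This fails: take k = 0. Then 0² = 0 ≡ 0 (mod 9), yet 0 ≡ 0 (mod 9), not 3.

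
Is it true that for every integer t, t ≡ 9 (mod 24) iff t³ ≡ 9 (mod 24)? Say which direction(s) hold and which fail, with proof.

(⟹) Suppose t ≡ 9 (mod 24). Write t = 24j + 9. Then (24j + 9)³ = 13824j³ + 15552j² + 5832j + 729 = 24(576j³ + 648j² + 243j + 30) + 9, so t³ ≡ 9 (mod 24).

(⟸) Conversely, suppose t³ ≡ 9 (mod 24). The only residue r in {0, …, 23} with r³ ≡ 9 (mod 24) is r = 9, so t ≡ 9 (mod 24).

Equivalent; both directions hold.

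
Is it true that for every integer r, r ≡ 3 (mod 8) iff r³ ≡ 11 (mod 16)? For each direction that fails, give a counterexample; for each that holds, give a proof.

[⇒] This fails: take r = 11. Then 11 ≡ 3 (mod 8), but 11³ = 1331 ≡ 3 (mod 16), not 11.

[⇐] Conversely, the residues r modulo 16 with r³ ≡ 11 (mod 16) are exactly {3}, and each is ≡ 3 (mod 8).

Only the reverse direction holds.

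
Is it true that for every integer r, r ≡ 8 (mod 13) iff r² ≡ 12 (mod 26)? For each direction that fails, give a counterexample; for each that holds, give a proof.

(⟹) This fails: take r = 21. Then 21 ≡ 8 (mod 13), but 21² = 441 ≡ 25 (mod 26), not 12.

(⟸) This fails: take r = 18. Then 18² = 324 ≡ 12 (mod 26), yet 18 ≡ 5 (mod 13), not 8.

Neither direction holds.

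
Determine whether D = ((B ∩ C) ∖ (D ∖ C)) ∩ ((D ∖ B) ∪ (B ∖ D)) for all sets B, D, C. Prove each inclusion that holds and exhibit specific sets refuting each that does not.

(⟹) This inclusion fails. Take B = ∅, D = {1}, C = ∅; then 1 ∈ D but 1 ∉ ((B ∩ C) ∖ (D ∖ C)) ∩ ((D ∖ B) ∪ (B ∖ D)).

(⟸) This inclusion fails. Take B = {1}, D = ∅, C = {1}; then 1 ∈ ((B ∩ C) ∖ (D ∖ C)) ∩ ((D ∖ B) ∪ (B ∖ D)) but 1 ∉ D.

Both inclusions fail.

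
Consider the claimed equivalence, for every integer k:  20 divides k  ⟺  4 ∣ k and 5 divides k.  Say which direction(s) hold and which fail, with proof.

The biconditional holds.

(⇐) Suppose 4 ∣ k and 5 ∣ k. Any common multiple of 4 and 5 is a multiple of their lcm; here gcd(4, 5) = 1, so lcm(4, 5) = 4·5 = 20, so 20 ∣ k.

(⇒) If 20 ∣ k, write k = 20q. Since 20 = 5·4, k = 4·(5q), so 4 ∣ k; and since 20 = 4·5, k = 5·(4q), so 5 ∣ k.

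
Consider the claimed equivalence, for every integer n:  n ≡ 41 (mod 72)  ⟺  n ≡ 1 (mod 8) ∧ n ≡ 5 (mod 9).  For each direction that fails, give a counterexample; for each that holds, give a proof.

Both directions hold.

Forward direction. Suppose n ≡ 41 (mod 72); write n = 72j + 41. Since 8 ∣ 72, reducing mod 8 gives n ≡ 41 ≡ 1 (mod 8); since 9 ∣ 72, reducing mod 9 gives n ≡ 41 ≡ 5 (mod 9).

Converse. If n ≡ 1 (mod 8) and n ≡ 5 (mod 9), then by the Chinese remainder theorem n ≡ 41 (mod 72). This is exactly n ≡ 41 (mod 72).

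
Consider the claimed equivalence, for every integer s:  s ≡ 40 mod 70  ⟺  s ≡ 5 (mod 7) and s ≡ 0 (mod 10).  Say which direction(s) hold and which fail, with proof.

Equivalent; both directions hold.

(⇒) Suppose s ≡ 40 (mod 70); write s = 70j + 40. Since 7 ∣ 70, reducing mod 7 gives s ≡ 40 ≡ 5 (mod 7); since 10 ∣ 70, reducing mod 10 gives s ≡ 40 ≡ 0 (mod 10).

(⇐) Conversely, if s ≡ 5 (mod 7) and s ≡ 0 (mod 10), then by the Chinese remainder theorem s ≡ 40 (mod 70). This is exactly s ≡ 40 (mod 70).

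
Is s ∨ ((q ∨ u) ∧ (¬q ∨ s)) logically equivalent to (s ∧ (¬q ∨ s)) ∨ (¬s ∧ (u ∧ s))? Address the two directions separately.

Not equivalent: only (⇐) holds.

(⟹) This fails. Under q = F, s = F, u = T, the left side is true but the right side is false.

(⟸) Assume the antecedent. If q is true, the antecedent forces (q = T, s = T, u = F) or (q = T, s = T, u = T), and s ∨ ((q ∨ u) ∧ (¬q ∨ s)) holds there. If q is false, the antecedent forces (q = F, s = T, u = F) or (q = F, s = T, u = T), and s ∨ ((q ∨ u) ∧ (¬q ∨ s)) holds there. Either way s ∨ ((q ∨ u) ∧ (¬q ∨ s)) holds.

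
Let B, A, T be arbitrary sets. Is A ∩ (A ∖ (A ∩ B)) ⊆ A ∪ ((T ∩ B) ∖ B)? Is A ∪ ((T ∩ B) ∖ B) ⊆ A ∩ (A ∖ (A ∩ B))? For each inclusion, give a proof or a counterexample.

(⟹) Let x ∈ A ∩ (A ∖ (A ∩ B)). Then either x ∈ A and x ∉ B, T; or x ∈ A ∩ T and x ∉ B. In each case x ∈ A ∪ ((T ∩ B) ∖ B), so A ∩ (A ∖ (A ∩ B)) ⊆ A ∪ ((T ∩ B) ∖ B).

(⟸) This inclusion fails. Take B = {1}, A = {1}, T = ∅; then 1 ∈ A ∪ ((T ∩ B) ∖ B) but 1 ∉ A ∩ (A ∖ (A ∩ B)).

The sets are not equal: only the forward inclusion holds.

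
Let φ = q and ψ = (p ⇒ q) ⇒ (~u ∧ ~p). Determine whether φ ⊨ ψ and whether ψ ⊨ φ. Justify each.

Forward direction. This fails. Under q = T, p = T, u = F, the left side is true but the right side is false.

Converse. This fails. Under q = F, p = F, u = F, the left side is false but the right side is true.

Neither direction holds.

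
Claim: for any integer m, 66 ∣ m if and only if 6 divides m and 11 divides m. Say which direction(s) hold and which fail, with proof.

Equivalent; both directions hold.

(⇐) Suppose 6 ∣ m and 11 ∣ m. Any common multiple of 6 and 11 is a multiple of their lcm; here gcd(6, 11) = 1, so lcm(6, 11) = 6·11 = 66, so 66 ∣ m.

(⇒) If 66 ∣ m, write m = 66q. Since 66 = 11·6, m = 6·(11q), so 6 ∣ m; and since 66 = 6·11, m = 11·(6q), so 11 ∣ m.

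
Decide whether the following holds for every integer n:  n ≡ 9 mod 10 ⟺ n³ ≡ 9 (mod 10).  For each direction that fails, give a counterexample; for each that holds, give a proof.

Both directions hold; the statement is true.

(→) Suppose n ≡ 9 mod 10. Write n = 10j + 9. Then (10j + 9)³ = 1000j³ + 2700j² + 2430j + 729 = 10(100j³ + 270j² + 243j + 72) + 9, so n³ ≡ 9 (mod 10).

(←) For the converse, argue contrapositively. If n ≢ 9 (mod 10), then n is congruent to one of 0, 1, 2, 3, 4, 5, 6, 7, 8 modulo 10, and these give n³ ≡ 0, 1, 8, 7, 4, 5, 6, 3, 2 respectively — never 9.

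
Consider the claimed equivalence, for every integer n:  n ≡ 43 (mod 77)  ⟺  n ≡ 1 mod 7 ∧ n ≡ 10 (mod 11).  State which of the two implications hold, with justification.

Equivalent; both directions hold.

(⟹) Suppose n ≡ 43 (mod 77); write n = 77j + 43. Since 7 ∣ 77, reducing mod 7 gives n ≡ 43 ≡ 1 (mod 7); since 11 ∣ 77, reducing mod 11 gives n ≡ 43 ≡ 10 (mod 11).

(⟸) Conversely, if n ≡ 1 (mod 7) and n ≡ 10 (mod 11), then by the Chinese remainder theorem n ≡ 43 (mod 77). This is exactly n ≡ 43 (mod 77).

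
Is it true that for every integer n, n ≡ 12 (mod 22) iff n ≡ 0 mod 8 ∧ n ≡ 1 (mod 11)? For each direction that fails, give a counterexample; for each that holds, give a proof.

(⇒) fails; (⇐) holds.

(⇒) This fails: n = 34 gives 34 ≡ 12 (mod 22) but 34 ≡ 2 (mod 8), so the conjunction on the right does not hold.

(⇐) Conversely, if n ≡ 0 (mod 8) and n ≡ 1 (mod 11), then by the Chinese remainder theorem n ≡ 56 (mod 88). Since 56 ≡ 12 (mod 22) and 22 ∣ 88, we get n ≡ 12 (mod 22).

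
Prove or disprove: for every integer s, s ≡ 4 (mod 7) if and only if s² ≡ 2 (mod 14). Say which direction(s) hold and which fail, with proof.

(→) This fails: take s = 11. Then 11 ≡ 4 (mod 7), but 11² = 121 ≡ 9 (mod 14), not 2.

(←) This fails: take s = 10. Then 10² = 100 ≡ 2 (mod 14), yet 10 ≡ 3 (mod 7), not 4.

Neither direction holds.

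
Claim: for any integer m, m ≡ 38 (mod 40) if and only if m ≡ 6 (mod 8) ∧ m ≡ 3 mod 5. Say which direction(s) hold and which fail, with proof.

Forward direction. Suppose m ≡ 38 (mod 40); write m = 40j + 38. Since 8 ∣ 40, reducing mod 8 gives m ≡ 38 ≡ 6 (mod 8); since 5 ∣ 40, reducing mod 5 gives m ≡ 38 ≡ 3 (mod 5).

Converse. If m ≡ 6 (mod 8) and m ≡ 3 (mod 5), then by the Chinese remainder theorem m ≡ 38 (mod 40). This is exactly m ≡ 38 (mod 40).

The biconditional holds.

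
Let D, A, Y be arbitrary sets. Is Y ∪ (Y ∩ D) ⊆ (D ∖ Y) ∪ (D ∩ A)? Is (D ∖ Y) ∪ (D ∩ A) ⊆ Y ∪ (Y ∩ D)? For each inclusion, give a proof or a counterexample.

Forward inclusion. This inclusion fails. Take D = ∅, A = ∅, Y = {1}; then 1 ∈ Y ∪ (Y ∩ D) but 1 ∉ (D ∖ Y) ∪ (D ∩ A).

Reverse inclusion. This inclusion fails. Take D = {1}, A = ∅, Y = ∅; then 1 ∈ (D ∖ Y) ∪ (D ∩ A) but 1 ∉ Y ∪ (Y ∩ D).

(⊆) fails and (⊇) fails.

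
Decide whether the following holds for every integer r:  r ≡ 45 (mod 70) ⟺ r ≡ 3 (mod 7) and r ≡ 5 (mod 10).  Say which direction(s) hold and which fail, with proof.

(⟹) Suppose r ≡ 45 (mod 70); write r = 70j + 45. Since 7 ∣ 70, reducing mod 7 gives r ≡ 45 ≡ 3 (mod 7); since 10 ∣ 70, reducing mod 10 gives r ≡ 45 ≡ 5 (mod 10).

(⟸) Conversely, if r ≡ 3 (mod 7) and r ≡ 5 (mod 10), then by the Chinese remainder theorem r ≡ 45 (mod 70). This is exactly r ≡ 45 (mod 70).

Both directions hold.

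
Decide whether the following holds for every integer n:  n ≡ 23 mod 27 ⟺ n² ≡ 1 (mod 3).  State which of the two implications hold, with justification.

Not equivalent: only (⇒) holds.

(⟸) This fails: take n = 1. Then 1² = 1 ≡ 1 (mod 3), yet 1 ≡ 1 (mod 27), not 23.

(⟹) Suppose n ≡ 23 (mod 27). Then n² ≡ 23² = 529 (mod 27), and since 3 ∣ 27, also n² ≡ 1 (mod 3).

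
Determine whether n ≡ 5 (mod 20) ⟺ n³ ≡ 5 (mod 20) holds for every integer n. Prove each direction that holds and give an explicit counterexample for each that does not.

[⇒] Suppose n ≡ 5 (mod 20). Write n = 20j + 5. Then (20j + 5)³ = 8000j³ + 6000j² + 1500j + 125 = 20(400j³ + 300j² + 75j + 6) + 5, so n³ ≡ 5 (mod 20).

[⇐] Conversely, suppose n³ ≡ 5 (mod 20). The only residue r in {0, …, 19} with r³ ≡ 5 (mod 20) is r = 5, so n ≡ 5 (mod 20).

Both directions hold; the statement is true.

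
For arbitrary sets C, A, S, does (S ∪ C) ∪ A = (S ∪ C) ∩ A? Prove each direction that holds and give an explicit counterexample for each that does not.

(⊆) fails; (⊇) holds.

(⟹) This inclusion fails. Take C = {1}, A = ∅, S = ∅; then 1 ∈ (S ∪ C) ∪ A but 1 ∉ (S ∪ C) ∩ A.

(⟸) Let x ∈ (S ∪ C) ∩ A. Then either x ∈ C ∩ A and x ∉ S; or x ∈ A ∩ S and x ∉ C; or x ∈ C ∩ A ∩ S. In each case x ∈ (S ∪ C) ∪ A, so (S ∪ C) ∩ A ⊆ (S ∪ C) ∪ A.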